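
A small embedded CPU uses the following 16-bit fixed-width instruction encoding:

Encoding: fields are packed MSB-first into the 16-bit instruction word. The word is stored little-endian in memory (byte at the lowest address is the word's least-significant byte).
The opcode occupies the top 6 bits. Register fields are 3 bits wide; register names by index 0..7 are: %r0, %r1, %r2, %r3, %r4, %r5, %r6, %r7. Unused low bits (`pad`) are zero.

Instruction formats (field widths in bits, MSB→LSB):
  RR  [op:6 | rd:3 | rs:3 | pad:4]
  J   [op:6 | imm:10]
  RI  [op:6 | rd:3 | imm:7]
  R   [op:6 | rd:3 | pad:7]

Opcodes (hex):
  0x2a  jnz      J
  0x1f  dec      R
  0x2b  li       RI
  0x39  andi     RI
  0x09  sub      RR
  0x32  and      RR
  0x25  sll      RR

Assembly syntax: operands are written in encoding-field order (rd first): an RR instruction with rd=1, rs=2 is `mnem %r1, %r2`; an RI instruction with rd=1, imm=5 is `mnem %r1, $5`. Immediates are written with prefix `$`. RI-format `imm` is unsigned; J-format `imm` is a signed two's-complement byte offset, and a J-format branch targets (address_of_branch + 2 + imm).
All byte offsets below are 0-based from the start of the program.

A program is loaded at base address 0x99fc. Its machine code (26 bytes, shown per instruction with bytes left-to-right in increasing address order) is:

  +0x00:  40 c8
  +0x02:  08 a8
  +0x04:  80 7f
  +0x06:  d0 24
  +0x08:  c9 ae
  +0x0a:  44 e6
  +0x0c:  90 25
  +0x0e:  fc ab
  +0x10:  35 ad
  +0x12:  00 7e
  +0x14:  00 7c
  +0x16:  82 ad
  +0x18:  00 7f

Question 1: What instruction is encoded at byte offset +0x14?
+0x14: 00 7c ⇒ word 0x7c00 (little)
  top 6b → 0x1f → dec [R]
  rd: (w>>7)&0x7=0x0 → %r0

dec %r0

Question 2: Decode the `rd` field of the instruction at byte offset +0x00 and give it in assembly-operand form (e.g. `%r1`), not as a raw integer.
@+00  little-endian(40 c8) = 0xc840
  top 6b → 0x32 → and [RR]
  [9:7] rd=0 = %r0
  [6:4] rs=4 = %r4

%r0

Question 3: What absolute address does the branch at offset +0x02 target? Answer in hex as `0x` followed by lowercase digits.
[02] 08 a8 → 0xa808
  opcode bits[15:10]=0x2a: jnz/J
  imm: (w>>0)&0x3ff=0x8 → $8
  target = base 0x99fc + off 0x02 + 2 + imm 8 = 0x9a08

0x9a08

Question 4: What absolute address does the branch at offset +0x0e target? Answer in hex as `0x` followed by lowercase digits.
off 0x0e: read fc ab as little → 0xabfc
  opcode bits[15:10]=0x2a: jnz/J
  [9:0] imm=1020 (s10→-4) = $-4
  target = base 0x99fc + off 0x0e + 2 + imm -4 = 0x9a08

0x9a08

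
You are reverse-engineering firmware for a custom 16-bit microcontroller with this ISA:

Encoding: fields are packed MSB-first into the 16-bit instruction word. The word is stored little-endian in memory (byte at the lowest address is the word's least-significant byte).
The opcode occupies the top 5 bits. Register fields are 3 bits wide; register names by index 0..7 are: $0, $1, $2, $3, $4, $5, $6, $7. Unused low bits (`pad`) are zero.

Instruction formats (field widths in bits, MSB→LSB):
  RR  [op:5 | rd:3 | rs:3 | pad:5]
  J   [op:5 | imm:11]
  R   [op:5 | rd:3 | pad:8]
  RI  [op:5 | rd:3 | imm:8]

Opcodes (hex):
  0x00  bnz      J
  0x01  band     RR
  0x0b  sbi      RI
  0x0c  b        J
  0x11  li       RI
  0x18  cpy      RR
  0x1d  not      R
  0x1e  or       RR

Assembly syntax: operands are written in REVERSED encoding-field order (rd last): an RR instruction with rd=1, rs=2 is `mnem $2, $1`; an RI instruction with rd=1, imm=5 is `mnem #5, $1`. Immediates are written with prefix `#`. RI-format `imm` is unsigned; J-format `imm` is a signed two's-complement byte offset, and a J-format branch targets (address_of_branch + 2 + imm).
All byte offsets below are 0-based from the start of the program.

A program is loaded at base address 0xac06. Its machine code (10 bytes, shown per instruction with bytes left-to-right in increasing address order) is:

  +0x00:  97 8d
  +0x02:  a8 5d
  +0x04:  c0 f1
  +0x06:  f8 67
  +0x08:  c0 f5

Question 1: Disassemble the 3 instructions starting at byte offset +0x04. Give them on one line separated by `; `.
off 0x04: read c0 f1 as little → 0xf1c0
  top 5b → 0x1e → or [RR]
  rd@[10:8]=0x1 ⇒ $1
  rs@[7:5]=0x6 ⇒ $6
off 0x06: read f8 67 as little → 0x67f8
  top 5b → 0xc → b [J]
  imm@[10:0]=0x7f8 (s11→-8) ⇒ #-8
off 0x08: read c0 f5 as little → 0xf5c0
  top 5b → 0x1e → or [RR]
  rd@[10:8]=0x5 ⇒ $5
  rs@[7:5]=0x6 ⇒ $6

or $6, $1; b #-8; or $6, $5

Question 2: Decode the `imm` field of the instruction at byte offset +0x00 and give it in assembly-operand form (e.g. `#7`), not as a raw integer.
#151

[00] 97 8d → 0x8d97
  top 5b → 0x11 → li [RI]
  rd@[10:8]=0x5 ⇒ $5
  imm@[7:0]=0x97 ⇒ #151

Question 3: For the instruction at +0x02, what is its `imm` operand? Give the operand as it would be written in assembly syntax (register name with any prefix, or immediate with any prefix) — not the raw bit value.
@+02  little-endian(a8 5d) = 0x5da8
  op=0x5da8>>11=0xb ⇒ sbi (RI)
  [10:8] rd=5 = $5
  [7:0] imm=168 = #168

#168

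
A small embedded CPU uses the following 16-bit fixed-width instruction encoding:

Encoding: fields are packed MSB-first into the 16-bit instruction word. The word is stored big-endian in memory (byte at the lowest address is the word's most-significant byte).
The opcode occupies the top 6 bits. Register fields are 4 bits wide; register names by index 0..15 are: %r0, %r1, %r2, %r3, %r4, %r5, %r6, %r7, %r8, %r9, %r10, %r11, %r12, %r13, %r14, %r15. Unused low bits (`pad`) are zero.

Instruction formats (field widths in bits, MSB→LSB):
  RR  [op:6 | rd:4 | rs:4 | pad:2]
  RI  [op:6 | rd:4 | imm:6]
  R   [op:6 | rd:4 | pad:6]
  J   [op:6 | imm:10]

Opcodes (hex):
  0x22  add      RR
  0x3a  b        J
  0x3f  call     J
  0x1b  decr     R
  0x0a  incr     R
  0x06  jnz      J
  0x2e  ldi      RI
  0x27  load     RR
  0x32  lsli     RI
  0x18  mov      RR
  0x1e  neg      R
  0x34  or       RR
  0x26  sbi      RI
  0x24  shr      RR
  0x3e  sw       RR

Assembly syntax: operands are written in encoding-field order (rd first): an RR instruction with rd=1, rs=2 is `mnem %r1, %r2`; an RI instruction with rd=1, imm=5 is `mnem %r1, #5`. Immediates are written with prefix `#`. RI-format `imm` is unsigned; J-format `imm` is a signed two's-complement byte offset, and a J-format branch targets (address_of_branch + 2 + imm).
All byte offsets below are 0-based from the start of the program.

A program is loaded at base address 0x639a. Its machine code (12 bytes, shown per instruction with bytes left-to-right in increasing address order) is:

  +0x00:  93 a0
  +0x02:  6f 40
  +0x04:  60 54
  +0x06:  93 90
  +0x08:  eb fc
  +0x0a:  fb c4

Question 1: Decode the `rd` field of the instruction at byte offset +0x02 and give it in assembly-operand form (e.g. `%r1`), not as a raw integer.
off 0x02: read 6f 40 as big → 0x6f40
  top 6b → 0x1b → decr [R]
  rd: (w>>6)&0xf=0xd → %r13

%r13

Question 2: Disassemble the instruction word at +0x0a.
[0a] fb c4 → 0xfbc4
  op=0xfbc4>>10=0x3e ⇒ sw (RR)
  [9:6] rd=15 = %r15
  [5:2] rs=1 = %r1

sw %r15, %r1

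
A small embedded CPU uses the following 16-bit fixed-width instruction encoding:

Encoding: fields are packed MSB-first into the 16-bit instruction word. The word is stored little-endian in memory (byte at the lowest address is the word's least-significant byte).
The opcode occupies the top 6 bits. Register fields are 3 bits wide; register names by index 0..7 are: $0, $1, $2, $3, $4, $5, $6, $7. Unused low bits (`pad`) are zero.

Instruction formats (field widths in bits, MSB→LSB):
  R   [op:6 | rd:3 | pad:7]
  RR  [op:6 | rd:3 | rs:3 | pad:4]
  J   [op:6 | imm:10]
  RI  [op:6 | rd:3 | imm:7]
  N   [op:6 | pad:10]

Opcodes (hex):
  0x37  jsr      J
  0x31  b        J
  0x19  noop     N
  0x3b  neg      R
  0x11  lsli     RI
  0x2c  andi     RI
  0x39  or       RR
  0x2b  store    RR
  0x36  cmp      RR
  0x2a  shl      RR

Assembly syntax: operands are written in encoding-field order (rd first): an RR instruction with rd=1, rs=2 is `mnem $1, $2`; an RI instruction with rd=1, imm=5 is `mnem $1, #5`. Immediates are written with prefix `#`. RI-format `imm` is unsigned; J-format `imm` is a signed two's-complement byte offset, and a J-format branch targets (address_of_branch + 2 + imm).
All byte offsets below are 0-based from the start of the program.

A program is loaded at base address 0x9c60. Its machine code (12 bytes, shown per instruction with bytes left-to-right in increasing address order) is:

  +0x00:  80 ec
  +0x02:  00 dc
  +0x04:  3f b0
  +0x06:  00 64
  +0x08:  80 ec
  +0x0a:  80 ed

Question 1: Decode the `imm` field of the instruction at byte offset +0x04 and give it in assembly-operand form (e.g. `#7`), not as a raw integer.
#63

@+04  little-endian(3f b0) = 0xb03f
  op=0xb03f>>10=0x2c ⇒ andi (RI)
  rd: (w>>7)&0x7=0x0 → $0
  imm: (w>>0)&0x7f=0x3f → #63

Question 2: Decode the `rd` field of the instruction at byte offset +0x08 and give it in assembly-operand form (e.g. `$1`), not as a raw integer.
@+08  little-endian(80 ec) = 0xec80
  op=0xec80>>10=0x3b ⇒ neg (R)
  rd@[9:7]=0x1 ⇒ $1

$1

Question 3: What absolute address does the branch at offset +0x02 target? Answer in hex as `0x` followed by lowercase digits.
0x9c64

[02] 00 dc → 0xdc00
  top 6b → 0x37 → jsr [J]
  imm: (w>>0)&0x3ff=0x0 → #0
  target = base 0x9c60 + off 0x02 + 2 + imm 0 = 0x9c64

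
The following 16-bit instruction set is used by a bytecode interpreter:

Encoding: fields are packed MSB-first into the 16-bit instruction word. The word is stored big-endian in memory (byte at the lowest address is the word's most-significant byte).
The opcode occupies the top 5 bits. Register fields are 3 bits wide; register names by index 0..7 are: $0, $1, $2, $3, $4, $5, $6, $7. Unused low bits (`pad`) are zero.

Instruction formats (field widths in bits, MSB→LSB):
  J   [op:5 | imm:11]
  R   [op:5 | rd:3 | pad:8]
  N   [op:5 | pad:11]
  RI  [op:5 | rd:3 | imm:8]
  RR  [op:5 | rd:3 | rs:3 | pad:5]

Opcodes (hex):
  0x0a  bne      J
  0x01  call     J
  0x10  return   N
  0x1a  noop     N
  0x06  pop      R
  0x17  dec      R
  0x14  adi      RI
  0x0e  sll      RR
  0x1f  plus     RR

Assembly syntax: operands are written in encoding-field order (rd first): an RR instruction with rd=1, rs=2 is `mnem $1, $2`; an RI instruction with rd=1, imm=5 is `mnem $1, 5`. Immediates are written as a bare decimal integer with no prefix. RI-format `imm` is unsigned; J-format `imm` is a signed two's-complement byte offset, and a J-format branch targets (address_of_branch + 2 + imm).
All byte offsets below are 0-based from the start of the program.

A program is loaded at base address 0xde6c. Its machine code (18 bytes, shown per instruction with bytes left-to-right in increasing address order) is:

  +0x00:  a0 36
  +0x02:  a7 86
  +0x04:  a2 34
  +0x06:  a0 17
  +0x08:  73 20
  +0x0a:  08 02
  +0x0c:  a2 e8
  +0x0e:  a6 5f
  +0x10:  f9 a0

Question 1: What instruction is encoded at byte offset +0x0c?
@+0c  big-endian(a2 e8) = 0xa2e8
  opcode bits[15:11]=0x14: adi/RI
  rd: (w>>8)&0x7=0x2 → $2
  imm: (w>>0)&0xff=0xe8 → 232

adi $2, 232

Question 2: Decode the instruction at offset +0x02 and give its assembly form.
[02] a7 86 → 0xa786
  top 5b → 0x14 → adi [RI]
  rd@[10:8]=0x7 ⇒ $7
  imm@[7:0]=0x86 ⇒ 134

adi $7, 134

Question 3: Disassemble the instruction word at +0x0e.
adi $6, 95

@+0e  big-endian(a6 5f) = 0xa65f
  opcode bits[15:11]=0x14: adi/RI
  [10:8] rd=6 = $6
  [7:0] imm=95 = 95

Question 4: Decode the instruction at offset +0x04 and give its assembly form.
+0x04: a2 34 ⇒ word 0xa234 (big)
  op=0xa234>>11=0x14 ⇒ adi (RI)
  rd@[10:8]=0x2 ⇒ $2
  imm@[7:0]=0x34 ⇒ 52

adi $2, 52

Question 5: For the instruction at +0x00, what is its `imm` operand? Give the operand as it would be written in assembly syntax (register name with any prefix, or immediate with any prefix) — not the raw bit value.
off 0x00: read a0 36 as big → 0xa036
  top 5b → 0x14 → adi [RI]
  rd: (w>>8)&0x7=0x0 → $0
  imm: (w>>0)&0xff=0x36 → 54

54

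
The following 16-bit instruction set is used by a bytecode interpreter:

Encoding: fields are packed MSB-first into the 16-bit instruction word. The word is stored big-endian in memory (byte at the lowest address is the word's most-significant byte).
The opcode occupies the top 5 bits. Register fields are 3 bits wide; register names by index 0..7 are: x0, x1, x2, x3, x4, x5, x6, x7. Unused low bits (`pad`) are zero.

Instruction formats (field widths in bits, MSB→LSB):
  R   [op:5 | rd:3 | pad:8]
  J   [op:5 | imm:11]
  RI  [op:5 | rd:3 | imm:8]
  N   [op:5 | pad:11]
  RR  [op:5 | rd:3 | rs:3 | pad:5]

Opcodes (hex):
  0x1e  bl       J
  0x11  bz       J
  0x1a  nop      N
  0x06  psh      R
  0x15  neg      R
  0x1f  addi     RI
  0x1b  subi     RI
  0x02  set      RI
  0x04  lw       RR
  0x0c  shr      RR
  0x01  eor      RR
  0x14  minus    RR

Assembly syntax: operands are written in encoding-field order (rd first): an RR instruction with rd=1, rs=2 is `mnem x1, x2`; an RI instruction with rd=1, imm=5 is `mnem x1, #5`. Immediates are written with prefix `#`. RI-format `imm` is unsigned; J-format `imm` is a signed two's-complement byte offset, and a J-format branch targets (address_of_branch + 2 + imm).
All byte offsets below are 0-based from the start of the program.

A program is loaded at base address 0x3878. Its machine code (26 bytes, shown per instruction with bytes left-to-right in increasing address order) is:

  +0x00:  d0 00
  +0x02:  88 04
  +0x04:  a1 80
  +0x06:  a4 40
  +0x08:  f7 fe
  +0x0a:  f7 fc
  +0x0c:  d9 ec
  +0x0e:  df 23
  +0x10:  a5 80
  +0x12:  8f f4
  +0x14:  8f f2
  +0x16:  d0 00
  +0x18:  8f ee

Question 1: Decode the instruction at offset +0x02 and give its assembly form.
+0x02: 88 04 ⇒ word 0x8804 (big)
  top 5b → 0x11 → bz [J]
  [10:0] imm=4 = #4

bz #4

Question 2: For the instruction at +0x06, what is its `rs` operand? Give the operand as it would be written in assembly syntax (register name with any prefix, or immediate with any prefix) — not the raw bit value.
x2

[06] a4 40 → 0xa440
  top 5b → 0x14 → minus [RR]
  rd: (w>>8)&0x7=0x4 → x4
  rs: (w>>5)&0x7=0x2 → x2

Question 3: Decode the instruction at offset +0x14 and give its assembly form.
off 0x14: read 8f f2 as big → 0x8ff2
  opcode bits[15:11]=0x11: bz/J
  imm@[10:0]=0x7f2 (s11→-14) ⇒ #-14

bz #-14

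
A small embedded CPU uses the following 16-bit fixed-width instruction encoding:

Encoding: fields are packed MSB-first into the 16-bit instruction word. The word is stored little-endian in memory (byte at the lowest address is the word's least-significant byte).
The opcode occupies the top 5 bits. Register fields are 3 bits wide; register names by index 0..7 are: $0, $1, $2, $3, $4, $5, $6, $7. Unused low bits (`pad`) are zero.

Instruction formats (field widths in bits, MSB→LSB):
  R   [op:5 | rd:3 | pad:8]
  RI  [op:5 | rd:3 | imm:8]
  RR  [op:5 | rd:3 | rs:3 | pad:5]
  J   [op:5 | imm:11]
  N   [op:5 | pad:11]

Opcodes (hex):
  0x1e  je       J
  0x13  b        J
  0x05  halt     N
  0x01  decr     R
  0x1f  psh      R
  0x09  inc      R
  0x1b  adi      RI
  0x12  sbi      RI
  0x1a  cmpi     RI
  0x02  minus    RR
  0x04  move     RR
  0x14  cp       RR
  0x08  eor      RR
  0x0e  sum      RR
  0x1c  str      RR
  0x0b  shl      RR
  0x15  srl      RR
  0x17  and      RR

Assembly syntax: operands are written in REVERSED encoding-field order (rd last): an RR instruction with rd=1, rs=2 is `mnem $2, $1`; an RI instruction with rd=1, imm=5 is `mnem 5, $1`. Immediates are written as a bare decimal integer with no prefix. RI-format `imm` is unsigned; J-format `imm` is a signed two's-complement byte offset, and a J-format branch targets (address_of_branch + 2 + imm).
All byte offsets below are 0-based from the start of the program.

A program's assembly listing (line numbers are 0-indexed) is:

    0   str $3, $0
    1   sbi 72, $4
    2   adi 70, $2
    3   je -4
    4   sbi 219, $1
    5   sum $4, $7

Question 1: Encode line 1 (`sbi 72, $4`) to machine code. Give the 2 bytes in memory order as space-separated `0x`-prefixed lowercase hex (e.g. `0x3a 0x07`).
L1: sbi op=0x12:5|rd=4:3|imm=72:8 ⇒ 0x9448 ⇒ little 48 94

0x48 0x94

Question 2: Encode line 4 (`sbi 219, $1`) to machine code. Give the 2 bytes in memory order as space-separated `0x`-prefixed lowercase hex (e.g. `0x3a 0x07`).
4. sbi fields op=0x12:5|rd=1:3|imm=219:8 → word 91dbh → db 91

0xdb 0x91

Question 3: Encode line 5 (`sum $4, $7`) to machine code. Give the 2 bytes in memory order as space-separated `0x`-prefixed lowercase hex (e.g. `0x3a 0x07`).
0x80 0x77

L5: sum op=0xe:5|rd=7:3|rs=4:3|pad=0:5 ⇒ 0x7780 ⇒ little 80 77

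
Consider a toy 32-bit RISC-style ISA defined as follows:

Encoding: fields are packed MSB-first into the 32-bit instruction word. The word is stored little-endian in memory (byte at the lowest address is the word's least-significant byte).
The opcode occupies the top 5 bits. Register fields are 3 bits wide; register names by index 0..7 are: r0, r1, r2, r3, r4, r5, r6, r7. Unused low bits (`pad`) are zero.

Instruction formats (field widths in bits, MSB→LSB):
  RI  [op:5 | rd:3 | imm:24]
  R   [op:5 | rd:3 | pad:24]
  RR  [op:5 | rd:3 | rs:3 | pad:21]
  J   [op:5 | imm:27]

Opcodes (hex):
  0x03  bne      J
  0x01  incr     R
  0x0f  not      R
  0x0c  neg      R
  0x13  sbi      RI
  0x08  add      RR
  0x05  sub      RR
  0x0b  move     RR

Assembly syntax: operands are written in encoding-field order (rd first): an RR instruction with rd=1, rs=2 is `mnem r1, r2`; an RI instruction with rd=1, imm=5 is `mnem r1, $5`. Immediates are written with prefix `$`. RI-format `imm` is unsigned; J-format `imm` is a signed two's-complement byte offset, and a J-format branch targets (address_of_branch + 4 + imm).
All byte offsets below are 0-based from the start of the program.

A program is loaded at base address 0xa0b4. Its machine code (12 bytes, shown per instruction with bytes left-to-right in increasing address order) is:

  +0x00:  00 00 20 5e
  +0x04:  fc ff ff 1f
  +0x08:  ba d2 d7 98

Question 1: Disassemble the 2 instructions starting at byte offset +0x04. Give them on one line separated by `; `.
bne $-4; sbi r0, $14144186

+0x04: fc ff ff 1f ⇒ word 0x1ffffffc (little)
  op=0x1ffffffc>>27=0x3 ⇒ bne (J)
  imm@[26:0]=0x7fffffc (s27→-4) ⇒ $-4
+0x08: ba d2 d7 98 ⇒ word 0x98d7d2ba (little)
  op=0x98d7d2ba>>27=0x13 ⇒ sbi (RI)
  rd@[26:24]=0x0 ⇒ r0
  imm@[23:0]=0xd7d2ba ⇒ $14144186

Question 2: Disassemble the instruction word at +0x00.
@+00  little-endian(00 00 20 5e) = 0x5e200000
  op=0x5e200000>>27=0xb ⇒ move (RR)
  rd: (w>>24)&0x7=0x6 → r6
  rs: (w>>21)&0x7=0x1 → r1

move r6, r1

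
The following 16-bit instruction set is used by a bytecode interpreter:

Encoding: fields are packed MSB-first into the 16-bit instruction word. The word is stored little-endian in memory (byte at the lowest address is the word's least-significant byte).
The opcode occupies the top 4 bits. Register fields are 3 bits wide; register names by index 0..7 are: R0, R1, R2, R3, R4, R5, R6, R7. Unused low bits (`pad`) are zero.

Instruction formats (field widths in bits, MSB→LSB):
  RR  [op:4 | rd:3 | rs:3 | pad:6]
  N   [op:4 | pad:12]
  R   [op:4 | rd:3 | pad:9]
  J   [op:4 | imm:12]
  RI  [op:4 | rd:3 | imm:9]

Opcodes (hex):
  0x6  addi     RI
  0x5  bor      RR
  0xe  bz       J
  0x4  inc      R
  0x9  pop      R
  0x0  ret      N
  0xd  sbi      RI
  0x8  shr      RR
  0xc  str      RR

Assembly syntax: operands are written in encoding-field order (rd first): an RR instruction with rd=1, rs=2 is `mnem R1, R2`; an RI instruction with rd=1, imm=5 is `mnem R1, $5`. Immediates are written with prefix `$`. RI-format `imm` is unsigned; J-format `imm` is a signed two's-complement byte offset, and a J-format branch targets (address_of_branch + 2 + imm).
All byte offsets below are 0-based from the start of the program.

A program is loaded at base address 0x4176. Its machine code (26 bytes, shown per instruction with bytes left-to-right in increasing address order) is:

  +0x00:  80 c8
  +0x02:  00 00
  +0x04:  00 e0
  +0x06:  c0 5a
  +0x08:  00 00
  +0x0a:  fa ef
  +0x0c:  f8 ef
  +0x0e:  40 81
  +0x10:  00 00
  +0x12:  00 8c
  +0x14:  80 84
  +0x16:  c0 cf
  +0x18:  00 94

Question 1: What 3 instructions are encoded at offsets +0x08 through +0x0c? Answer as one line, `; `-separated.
ret; bz $-6; bz $-8

[08] 00 00 → 0x0000
  opcode bits[15:12]=0x0: ret/N
[0a] fa ef → 0xeffa
  opcode bits[15:12]=0xe: bz/J
  imm@[11:0]=0xffa (s12→-6) ⇒ $-6
[0c] f8 ef → 0xeff8
  opcode bits[15:12]=0xe: bz/J
  imm@[11:0]=0xff8 (s12→-8) ⇒ $-8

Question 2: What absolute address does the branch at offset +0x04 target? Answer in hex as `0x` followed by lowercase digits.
+0x04: 00 e0 ⇒ word 0xe000 (little)
  top 4b → 0xe → bz [J]
  imm@[11:0]=0x0 ⇒ $0
  target = base 0x4176 + off 0x04 + 2 + imm 0 = 0x417c

0x417c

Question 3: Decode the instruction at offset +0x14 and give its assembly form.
+0x14: 80 84 ⇒ word 0x8480 (little)
  top 4b → 0x8 → shr [RR]
  rd@[11:9]=0x2 ⇒ R2
  rs@[8:6]=0x2 ⇒ R2

shr R2, R2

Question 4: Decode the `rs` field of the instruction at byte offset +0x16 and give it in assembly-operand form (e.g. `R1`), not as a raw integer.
@+16  little-endian(c0 cf) = 0xcfc0
  op=0xcfc0>>12=0xc ⇒ str (RR)
  [11:9] rd=7 = R7
  [8:6] rs=7 = R7

R7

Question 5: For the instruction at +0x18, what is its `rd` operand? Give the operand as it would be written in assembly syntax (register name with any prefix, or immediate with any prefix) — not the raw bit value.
R2

+0x18: 00 94 ⇒ word 0x9400 (little)
  opcode bits[15:12]=0x9: pop/R
  rd@[11:9]=0x2 ⇒ R2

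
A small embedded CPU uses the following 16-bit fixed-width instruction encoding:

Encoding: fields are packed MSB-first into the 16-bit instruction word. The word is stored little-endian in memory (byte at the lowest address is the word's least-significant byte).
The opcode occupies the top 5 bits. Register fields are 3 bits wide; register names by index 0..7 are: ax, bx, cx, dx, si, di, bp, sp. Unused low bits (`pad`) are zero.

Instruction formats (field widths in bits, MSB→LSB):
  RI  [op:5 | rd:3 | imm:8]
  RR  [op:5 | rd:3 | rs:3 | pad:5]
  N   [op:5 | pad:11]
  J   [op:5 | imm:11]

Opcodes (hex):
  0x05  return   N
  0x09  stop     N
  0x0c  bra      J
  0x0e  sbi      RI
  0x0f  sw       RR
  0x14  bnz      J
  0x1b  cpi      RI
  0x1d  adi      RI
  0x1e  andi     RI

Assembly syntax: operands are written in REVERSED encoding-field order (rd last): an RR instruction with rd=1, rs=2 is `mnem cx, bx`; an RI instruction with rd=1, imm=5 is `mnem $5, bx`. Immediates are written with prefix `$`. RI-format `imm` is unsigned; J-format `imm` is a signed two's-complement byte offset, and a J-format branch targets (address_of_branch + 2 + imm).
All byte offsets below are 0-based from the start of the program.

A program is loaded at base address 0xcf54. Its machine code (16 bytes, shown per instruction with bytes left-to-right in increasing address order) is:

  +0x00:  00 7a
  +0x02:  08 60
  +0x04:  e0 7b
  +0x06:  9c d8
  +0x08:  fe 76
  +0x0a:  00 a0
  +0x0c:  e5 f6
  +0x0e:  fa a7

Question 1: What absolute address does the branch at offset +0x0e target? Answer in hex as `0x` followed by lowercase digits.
0xcf5e

@+0e  little-endian(fa a7) = 0xa7fa
  opcode bits[15:11]=0x14: bnz/J
  [10:0] imm=2042 (s11→-6) = $-6
  target = base 0xcf54 + off 0x0e + 2 + imm -6 = 0xcf5e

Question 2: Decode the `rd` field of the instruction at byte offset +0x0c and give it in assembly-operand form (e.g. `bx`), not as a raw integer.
off 0x0c: read e5 f6 as little → 0xf6e5
  top 5b → 0x1e → andi [RI]
  [10:8] rd=6 = bp
  [7:0] imm=229 = $229

bp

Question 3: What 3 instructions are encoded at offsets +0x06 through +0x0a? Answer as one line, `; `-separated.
[06] 9c d8 → 0xd89c
  top 5b → 0x1b → cpi [RI]
  rd@[10:8]=0x0 ⇒ ax
  imm@[7:0]=0x9c ⇒ $156
[08] fe 76 → 0x76fe
  top 5b → 0xe → sbi [RI]
  rd@[10:8]=0x6 ⇒ bp
  imm@[7:0]=0xfe ⇒ $254
[0a] 00 a0 → 0xa000
  top 5b → 0x14 → bnz [J]
  imm@[10:0]=0x0 ⇒ $0

cpi $156, ax; sbi $254, bp; bnz $0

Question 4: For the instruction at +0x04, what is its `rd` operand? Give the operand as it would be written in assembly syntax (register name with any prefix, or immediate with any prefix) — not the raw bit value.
dx

[04] e0 7b → 0x7be0
  opcode bits[15:11]=0xf: sw/RR
  rd: (w>>8)&0x7=0x3 → dx
  rs: (w>>5)&0x7=0x7 → sp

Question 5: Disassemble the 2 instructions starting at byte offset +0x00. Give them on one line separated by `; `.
sw ax, cx; bra $8

[00] 00 7a → 0x7a00
  top 5b → 0xf → sw [RR]
  [10:8] rd=2 = cx
  [7:5] rs=0 = ax
[02] 08 60 → 0x6008
  top 5b → 0xc → bra [J]
  [10:0] imm=8 = $8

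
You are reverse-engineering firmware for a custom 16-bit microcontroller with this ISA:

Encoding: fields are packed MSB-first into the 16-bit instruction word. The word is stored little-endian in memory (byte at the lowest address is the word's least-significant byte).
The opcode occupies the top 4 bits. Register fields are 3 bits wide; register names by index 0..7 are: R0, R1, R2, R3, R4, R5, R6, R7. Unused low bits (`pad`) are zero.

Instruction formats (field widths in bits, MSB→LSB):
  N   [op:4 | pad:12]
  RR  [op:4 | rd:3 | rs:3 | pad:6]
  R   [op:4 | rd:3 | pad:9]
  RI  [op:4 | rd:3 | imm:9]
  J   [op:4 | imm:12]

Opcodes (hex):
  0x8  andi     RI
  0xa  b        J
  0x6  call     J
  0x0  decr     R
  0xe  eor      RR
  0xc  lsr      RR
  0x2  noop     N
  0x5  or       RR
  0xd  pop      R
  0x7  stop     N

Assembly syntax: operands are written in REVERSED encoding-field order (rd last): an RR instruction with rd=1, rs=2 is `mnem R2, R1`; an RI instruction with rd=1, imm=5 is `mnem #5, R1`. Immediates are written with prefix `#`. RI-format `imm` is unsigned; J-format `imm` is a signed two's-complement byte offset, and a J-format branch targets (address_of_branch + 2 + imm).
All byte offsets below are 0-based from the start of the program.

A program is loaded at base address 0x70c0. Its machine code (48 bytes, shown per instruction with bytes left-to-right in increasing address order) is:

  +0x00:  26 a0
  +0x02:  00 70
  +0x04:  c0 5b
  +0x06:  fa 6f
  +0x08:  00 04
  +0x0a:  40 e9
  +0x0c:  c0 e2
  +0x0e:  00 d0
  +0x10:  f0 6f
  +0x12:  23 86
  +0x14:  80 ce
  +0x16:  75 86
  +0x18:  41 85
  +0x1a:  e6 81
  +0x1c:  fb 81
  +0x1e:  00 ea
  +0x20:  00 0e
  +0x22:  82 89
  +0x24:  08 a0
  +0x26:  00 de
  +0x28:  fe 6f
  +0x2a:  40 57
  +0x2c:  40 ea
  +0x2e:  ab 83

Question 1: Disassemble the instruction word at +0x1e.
@+1e  little-endian(00 ea) = 0xea00
  op=0xea00>>12=0xe ⇒ eor (RR)
  rd: (w>>9)&0x7=0x5 → R5
  rs: (w>>6)&0x7=0x0 → R0

eor R0, R5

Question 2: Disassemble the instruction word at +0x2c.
eor R1, R5

off 0x2c: read 40 ea as little → 0xea40
  opcode bits[15:12]=0xe: eor/RR
  [11:9] rd=5 = R5
  [8:6] rs=1 = R1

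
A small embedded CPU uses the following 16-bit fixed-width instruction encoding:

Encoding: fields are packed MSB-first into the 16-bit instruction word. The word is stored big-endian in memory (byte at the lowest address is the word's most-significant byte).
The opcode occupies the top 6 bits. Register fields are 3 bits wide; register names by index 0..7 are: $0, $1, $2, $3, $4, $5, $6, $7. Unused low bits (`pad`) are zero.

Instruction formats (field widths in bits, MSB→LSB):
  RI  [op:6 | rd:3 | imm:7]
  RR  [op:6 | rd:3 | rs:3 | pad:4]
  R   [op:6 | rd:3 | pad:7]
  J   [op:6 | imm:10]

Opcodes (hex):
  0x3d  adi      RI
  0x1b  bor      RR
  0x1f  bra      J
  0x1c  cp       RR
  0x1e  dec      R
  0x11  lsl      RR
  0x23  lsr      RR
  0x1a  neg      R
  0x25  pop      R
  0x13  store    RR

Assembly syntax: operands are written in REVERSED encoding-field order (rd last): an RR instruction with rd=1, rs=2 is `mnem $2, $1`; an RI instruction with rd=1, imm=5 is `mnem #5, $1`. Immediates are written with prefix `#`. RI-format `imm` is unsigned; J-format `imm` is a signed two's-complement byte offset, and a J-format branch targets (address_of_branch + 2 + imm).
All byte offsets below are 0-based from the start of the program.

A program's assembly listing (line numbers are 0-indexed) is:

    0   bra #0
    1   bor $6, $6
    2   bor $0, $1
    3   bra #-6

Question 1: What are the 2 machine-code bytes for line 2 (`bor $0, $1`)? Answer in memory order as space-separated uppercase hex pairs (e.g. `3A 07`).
2. bor fields op=0x1b:6|rd=1:3|rs=0:3|pad=0:4 → word 6c80h → 6c 80

6C 80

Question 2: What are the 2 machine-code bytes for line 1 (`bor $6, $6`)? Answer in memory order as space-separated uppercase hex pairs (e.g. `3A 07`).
6F 60

L1: bor op=0x1b:6|rd=6:3|rs=6:3|pad=0:4 ⇒ 0x6f60 ⇒ big 6f 60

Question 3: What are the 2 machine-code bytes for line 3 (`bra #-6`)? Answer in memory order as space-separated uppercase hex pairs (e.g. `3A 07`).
3. bra fields op=0x1f:6|imm=-6:10 → word 7ffah → 7f fa

7F FA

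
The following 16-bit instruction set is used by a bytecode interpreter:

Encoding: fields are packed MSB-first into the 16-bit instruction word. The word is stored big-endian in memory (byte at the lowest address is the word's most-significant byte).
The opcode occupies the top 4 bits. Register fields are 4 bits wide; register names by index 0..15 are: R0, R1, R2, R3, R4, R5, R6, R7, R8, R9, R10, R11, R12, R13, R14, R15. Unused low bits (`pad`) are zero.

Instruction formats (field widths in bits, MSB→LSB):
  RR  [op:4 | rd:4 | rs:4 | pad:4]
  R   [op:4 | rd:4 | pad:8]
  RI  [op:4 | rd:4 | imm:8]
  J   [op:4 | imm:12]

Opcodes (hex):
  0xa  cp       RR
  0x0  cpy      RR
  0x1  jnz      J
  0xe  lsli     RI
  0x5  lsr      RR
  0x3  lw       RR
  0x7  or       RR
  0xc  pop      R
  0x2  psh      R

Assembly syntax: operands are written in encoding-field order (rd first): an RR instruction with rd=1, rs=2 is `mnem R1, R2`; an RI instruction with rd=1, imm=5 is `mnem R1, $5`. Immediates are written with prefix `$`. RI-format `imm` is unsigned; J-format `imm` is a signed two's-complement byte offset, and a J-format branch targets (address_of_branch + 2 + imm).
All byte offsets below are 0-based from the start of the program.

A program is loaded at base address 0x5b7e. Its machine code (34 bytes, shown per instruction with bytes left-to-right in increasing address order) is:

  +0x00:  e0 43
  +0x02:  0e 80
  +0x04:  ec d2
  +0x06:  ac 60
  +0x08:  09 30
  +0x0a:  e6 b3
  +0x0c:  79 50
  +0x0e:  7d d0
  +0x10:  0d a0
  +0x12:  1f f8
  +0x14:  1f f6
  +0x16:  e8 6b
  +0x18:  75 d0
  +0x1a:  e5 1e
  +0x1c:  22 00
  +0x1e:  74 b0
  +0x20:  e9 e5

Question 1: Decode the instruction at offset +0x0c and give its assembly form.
@+0c  big-endian(79 50) = 0x7950
  op=0x7950>>12=0x7 ⇒ or (RR)
  rd: (w>>8)&0xf=0x9 → R9
  rs: (w>>4)&0xf=0x5 → R5

or R9, R5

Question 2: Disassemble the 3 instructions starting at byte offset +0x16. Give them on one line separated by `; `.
+0x16: e8 6b ⇒ word 0xe86b (big)
  opcode bits[15:12]=0xe: lsli/RI
  [11:8] rd=8 = R8
  [7:0] imm=107 = $107
+0x18: 75 d0 ⇒ word 0x75d0 (big)
  opcode bits[15:12]=0x7: or/RR
  [11:8] rd=5 = R5
  [7:4] rs=13 = R13
+0x1a: e5 1e ⇒ word 0xe51e (big)
  opcode bits[15:12]=0xe: lsli/RI
  [11:8] rd=5 = R5
  [7:0] imm=30 = $30

lsli R8, $107; or R5, R13; lsli R5, $30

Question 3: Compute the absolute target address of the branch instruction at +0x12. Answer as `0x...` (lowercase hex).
[12] 1f f8 → 0x1ff8
  op=0x1ff8>>12=0x1 ⇒ jnz (J)
  imm: (w>>0)&0xfff=0xff8 (s12→-8) → $-8
  target = base 0x5b7e + off 0x12 + 2 + imm -8 = 0x5b8a

0x5b8a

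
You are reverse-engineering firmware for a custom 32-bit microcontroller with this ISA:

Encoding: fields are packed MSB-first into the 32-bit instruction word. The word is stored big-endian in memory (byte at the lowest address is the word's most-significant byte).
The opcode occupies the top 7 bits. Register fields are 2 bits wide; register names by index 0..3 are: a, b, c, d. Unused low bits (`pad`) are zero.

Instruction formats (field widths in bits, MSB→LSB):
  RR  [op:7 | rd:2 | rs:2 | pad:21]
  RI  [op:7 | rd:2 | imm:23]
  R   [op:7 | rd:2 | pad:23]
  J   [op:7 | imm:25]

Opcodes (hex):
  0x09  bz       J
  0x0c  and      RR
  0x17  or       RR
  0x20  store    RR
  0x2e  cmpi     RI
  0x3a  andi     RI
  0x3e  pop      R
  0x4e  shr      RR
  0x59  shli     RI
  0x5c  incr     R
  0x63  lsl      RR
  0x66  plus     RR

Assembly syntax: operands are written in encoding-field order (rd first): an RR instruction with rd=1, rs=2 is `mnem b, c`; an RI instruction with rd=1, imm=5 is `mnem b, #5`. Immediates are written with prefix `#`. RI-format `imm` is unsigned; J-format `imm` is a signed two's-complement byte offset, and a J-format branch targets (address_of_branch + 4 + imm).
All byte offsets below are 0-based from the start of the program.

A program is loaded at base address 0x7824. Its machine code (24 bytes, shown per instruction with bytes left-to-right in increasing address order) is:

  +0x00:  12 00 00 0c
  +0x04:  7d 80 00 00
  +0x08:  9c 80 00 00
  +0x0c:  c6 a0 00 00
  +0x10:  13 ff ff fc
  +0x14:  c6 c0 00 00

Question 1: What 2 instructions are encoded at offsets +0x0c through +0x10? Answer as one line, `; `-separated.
lsl b, b; bz #-4

+0x0c: c6 a0 00 00 ⇒ word 0xc6a00000 (big)
  op=0xc6a00000>>25=0x63 ⇒ lsl (RR)
  [24:23] rd=1 = b
  [22:21] rs=1 = b
+0x10: 13 ff ff fc ⇒ word 0x13fffffc (big)
  op=0x13fffffc>>25=0x9 ⇒ bz (J)
  [24:0] imm=33554428 (s25→-4) = #-4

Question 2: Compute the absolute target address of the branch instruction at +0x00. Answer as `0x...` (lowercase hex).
0x7834

off 0x00: read 12 00 00 0c as big → 0x1200000c
  top 7b → 0x9 → bz [J]
  [24:0] imm=12 = #12
  target = base 0x7824 + off 0x00 + 4 + imm 12 = 0x7834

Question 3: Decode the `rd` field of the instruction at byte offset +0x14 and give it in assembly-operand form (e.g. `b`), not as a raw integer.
b

off 0x14: read c6 c0 00 00 as big → 0xc6c00000
  opcode bits[31:25]=0x63: lsl/RR
  rd@[24:23]=0x1 ⇒ b
  rs@[22:21]=0x2 ⇒ c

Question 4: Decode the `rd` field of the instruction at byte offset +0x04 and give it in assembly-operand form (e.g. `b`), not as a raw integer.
d

off 0x04: read 7d 80 00 00 as big → 0x7d800000
  opcode bits[31:25]=0x3e: pop/R
  rd@[24:23]=0x3 ⇒ d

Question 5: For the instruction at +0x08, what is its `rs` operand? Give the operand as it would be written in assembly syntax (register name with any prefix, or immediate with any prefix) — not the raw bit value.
[08] 9c 80 00 00 → 0x9c800000
  opcode bits[31:25]=0x4e: shr/RR
  rd: (w>>23)&0x3=0x1 → b
  rs: (w>>21)&0x3=0x0 → a

a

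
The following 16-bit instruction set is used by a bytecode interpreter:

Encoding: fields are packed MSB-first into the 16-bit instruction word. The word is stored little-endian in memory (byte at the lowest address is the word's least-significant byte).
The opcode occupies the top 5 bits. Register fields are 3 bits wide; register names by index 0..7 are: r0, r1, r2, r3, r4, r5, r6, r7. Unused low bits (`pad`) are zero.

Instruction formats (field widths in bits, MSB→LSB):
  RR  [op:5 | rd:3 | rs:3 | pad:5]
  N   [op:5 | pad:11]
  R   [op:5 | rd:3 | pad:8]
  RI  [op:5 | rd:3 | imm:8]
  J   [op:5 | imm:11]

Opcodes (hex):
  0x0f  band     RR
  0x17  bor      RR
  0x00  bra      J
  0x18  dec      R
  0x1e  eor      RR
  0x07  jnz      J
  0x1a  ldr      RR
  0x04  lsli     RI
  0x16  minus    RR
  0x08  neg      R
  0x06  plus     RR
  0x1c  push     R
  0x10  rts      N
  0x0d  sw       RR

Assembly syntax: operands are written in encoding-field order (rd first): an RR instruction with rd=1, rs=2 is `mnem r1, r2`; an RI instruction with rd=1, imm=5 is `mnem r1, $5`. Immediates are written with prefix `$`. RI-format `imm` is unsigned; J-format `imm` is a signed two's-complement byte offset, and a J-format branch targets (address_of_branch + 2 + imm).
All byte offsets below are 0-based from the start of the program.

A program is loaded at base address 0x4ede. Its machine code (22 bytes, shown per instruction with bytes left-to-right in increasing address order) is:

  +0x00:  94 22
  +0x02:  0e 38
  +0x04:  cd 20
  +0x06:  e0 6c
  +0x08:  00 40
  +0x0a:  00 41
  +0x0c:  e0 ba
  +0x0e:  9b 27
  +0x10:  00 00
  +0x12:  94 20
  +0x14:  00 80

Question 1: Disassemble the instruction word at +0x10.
[10] 00 00 → 0x0000
  top 5b → 0x0 → bra [J]
  imm: (w>>0)&0x7ff=0x0 → $0

bra $0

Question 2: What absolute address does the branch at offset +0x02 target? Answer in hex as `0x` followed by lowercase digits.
@+02  little-endian(0e 38) = 0x380e
  top 5b → 0x7 → jnz [J]
  [10:0] imm=14 = $14
  target = base 0x4ede + off 0x02 + 2 + imm 14 = 0x4ef0

0x4ef0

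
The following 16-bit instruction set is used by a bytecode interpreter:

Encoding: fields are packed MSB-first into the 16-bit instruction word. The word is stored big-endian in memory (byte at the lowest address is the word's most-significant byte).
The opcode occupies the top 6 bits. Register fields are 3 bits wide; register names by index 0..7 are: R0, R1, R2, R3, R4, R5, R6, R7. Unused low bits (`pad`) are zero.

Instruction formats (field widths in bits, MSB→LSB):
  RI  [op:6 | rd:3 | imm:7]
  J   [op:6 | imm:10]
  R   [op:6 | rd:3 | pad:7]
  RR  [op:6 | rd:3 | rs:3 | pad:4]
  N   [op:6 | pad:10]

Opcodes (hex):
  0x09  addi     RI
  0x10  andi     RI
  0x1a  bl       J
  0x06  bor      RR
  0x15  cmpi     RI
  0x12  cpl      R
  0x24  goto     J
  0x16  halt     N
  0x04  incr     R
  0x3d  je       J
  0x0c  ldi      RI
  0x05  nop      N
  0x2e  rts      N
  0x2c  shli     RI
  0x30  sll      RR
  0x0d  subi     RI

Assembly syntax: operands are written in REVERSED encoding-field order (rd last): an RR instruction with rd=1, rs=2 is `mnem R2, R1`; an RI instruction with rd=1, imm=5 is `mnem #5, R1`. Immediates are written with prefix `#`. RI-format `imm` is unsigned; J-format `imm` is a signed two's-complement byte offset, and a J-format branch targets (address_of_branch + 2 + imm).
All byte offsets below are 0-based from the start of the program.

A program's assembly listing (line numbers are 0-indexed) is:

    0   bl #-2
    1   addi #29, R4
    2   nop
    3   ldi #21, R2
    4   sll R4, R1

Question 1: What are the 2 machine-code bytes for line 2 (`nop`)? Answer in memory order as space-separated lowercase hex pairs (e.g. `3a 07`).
line 2 (nop): pack op=0x5:6|pad=0:10 = 0x1400; big→ 14 00

14 00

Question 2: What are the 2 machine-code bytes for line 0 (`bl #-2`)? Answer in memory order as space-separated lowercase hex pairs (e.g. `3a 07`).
6b fe

0. bl fields op=0x1a:6|imm=-2:10 → word 6bfeh → 6b fe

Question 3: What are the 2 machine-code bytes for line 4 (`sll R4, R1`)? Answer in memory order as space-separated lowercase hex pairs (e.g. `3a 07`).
c0 c0

4. sll fields op=0x30:6|rd=1:3|rs=4:3|pad=0:4 → word c0c0h → c0 c0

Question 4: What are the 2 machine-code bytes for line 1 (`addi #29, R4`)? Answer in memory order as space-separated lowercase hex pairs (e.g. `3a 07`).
1. addi fields op=0x9:6|rd=4:3|imm=29:7 → word 261dh → 26 1d

26 1d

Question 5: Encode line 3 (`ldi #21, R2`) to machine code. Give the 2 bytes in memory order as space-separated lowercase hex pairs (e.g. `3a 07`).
31 15

L3: ldi op=0xc:6|rd=2:3|imm=21:7 ⇒ 0x3115 ⇒ big 31 15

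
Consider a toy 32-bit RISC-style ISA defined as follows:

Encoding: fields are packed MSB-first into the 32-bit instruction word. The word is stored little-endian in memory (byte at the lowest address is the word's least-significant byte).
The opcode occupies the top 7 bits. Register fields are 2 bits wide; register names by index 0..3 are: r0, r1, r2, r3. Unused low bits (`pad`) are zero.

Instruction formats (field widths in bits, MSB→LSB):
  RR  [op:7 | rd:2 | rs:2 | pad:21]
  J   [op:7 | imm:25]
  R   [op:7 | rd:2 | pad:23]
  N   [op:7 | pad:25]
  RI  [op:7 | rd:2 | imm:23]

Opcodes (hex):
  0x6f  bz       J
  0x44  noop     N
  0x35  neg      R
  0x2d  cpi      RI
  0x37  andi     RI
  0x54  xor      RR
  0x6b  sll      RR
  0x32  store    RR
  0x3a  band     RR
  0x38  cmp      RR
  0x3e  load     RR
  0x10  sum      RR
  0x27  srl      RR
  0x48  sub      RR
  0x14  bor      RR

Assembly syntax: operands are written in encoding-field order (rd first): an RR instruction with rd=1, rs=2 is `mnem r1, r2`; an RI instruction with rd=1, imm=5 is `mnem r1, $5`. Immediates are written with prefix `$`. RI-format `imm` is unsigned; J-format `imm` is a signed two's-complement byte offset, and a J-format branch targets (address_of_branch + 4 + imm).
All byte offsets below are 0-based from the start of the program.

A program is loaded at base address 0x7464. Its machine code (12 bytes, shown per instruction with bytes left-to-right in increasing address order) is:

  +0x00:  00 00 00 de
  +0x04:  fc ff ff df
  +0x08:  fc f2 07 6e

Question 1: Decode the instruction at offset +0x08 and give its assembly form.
andi r0, $520956

+0x08: fc f2 07 6e ⇒ word 0x6e07f2fc (little)
  op=0x6e07f2fc>>25=0x37 ⇒ andi (RI)
  rd: (w>>23)&0x3=0x0 → r0
  imm: (w>>0)&0x7fffff=0x7f2fc → $520956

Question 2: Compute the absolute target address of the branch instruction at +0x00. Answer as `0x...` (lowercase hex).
@+00  little-endian(00 00 00 de) = 0xde000000
  top 7b → 0x6f → bz [J]
  imm: (w>>0)&0x1ffffff=0x0 → $0
  target = base 0x7464 + off 0x00 + 4 + imm 0 = 0x7468

0x7468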